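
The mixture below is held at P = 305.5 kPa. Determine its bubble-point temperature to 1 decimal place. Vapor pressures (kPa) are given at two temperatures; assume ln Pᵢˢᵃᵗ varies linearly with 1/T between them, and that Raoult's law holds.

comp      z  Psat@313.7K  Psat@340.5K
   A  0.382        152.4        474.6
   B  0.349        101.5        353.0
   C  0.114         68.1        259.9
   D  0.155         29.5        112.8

T = 337.1 K

Bubble-point temperature: ΣzᵢPᵢˢᵃᵗ(T) = P. Interpolate ln Pᵢˢᵃᵗ = aᵢ + bᵢ/T.
  T = 313.7 K: ΣzᵢPᵢˢᵃᵗ = 105.98 kPa
  T = 340.5 K: ΣzᵢPᵢˢᵃᵗ = 351.61 kPa
  T = 327.1 K: ΣzᵢPᵢˢᵃᵗ = 197.70 kPa
  T = 333.8 K: ΣzᵢPᵢˢᵃᵗ = 265.14 kPa
  T = 337.1 K: ΣzᵢPᵢˢᵃᵗ = 305.10 kPa
  T = 338.8 K: ΣzᵢPᵢˢᵃᵗ = 327.64 kPa
Interpolating between 337.1 K and 338.8 K gives T ≈ 337.1 K.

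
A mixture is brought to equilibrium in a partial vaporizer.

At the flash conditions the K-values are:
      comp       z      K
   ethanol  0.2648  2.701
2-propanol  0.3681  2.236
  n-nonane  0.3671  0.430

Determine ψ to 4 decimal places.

Iterate (Newton) starting at ψ = 0.47:
  ψ = 0.4700: g = 0.25228, g' = -0.6841 → ψ = 0.8388
  ψ = 0.8388: g = 0.00807, g' = -0.7035 → ψ = 0.8502
Converged at ψ = 0.8502.

ψ = 0.8502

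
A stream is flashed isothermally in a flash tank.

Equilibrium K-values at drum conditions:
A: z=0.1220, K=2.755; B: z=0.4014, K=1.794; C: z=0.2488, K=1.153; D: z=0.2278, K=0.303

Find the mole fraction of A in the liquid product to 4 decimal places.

Rachford–Rice: g(V/F) = Σ zᵢ(Kᵢ−1)/(1+V/F(Kᵢ−1)) = 0.
Check two-phase: ΣzᵢKᵢ = 1.4121 > 1 and Σzᵢ/Kᵢ = 1.2356 > 1, so g(0) = 0.4121 > 0 and g(1) = -0.2356 < 0.
Newton iteration, V/F⁰ = 0.41:
  V/F = 0.4100: g = 0.17847, g' = -0.4932 → V/F = 0.7719
  V/F = 0.7719: g = -0.02108, g' = -0.6882 → V/F = 0.7412
  V/F = 0.7412: g = -0.00061, g' = -0.6496 → V/F = 0.7403
Converged at V/F = 0.7403.
Compositions from xᵢ = zᵢ/(1+V/F(Kᵢ−1)), yᵢ = Kᵢxᵢ:
  A: x = 0.0531, y = 0.1462
  B: x = 0.2528, y = 0.4535
  C: x = 0.2235, y = 0.2577
  D: x = 0.4706, y = 0.1426

x_A = 0.0531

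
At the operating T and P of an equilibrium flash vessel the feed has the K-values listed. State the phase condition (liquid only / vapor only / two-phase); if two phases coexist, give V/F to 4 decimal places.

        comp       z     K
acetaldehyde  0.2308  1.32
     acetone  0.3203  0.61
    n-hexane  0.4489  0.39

ΣzᵢKᵢ = 0.6751; Σzᵢ/Kᵢ = 1.8510.
Since ΣzᵢKᵢ < 1 the mixture is below its bubble point — single liquid phase.

liquid only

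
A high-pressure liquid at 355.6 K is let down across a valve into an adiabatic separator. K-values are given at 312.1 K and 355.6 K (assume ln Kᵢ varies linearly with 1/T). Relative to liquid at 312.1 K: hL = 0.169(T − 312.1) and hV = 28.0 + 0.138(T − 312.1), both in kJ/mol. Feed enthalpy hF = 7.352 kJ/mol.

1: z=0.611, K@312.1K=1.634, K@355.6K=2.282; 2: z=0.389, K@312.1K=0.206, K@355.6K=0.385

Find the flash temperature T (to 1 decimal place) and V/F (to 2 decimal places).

Adiabatic flash: solve Rachford–Rice at each trial T, then check hF = ψ·hV(T) + (1−ψ)·hL(T).
  T = 312.1 K: K = (1.634, 0.206), RR gives ψ = 0.156, H_out = 4.367 kJ/mol
  T = 355.6 K: K = (2.282, 0.385), RR gives ψ = 0.690, H_out = 25.743 kJ/mol
  T = 333.9 K: K = (1.953, 0.288), RR gives ψ = 0.449, H_out = 15.965 kJ/mol
  T = 323.0 K: K = (1.792, 0.245), RR gives ψ = 0.318, H_out = 10.631 kJ/mol
  T = 317.6 K: K = (1.713, 0.225), RR gives ψ = 0.243, H_out = 7.691 kJ/mol
  T = 314.9 K: K = (1.674, 0.216), RR gives ψ = 0.202, H_out = 6.109 kJ/mol
  T = 316.2 K: K = (1.693, 0.220), RR gives ψ = 0.222, H_out = 6.882 kJ/mol
Linear interpolation between T = 316.2 (H_out = 6.882) and T = 317.6 (H_out = 7.691) on hF = 7.352 gives T ≈ 317.0 K, at which ψ = 0.23.

T = 317.0 K, V/F = 0.23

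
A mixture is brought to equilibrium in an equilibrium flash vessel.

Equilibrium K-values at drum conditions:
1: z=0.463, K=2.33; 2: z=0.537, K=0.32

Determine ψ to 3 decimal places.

ψ = 0.277

Material balance + equilibrium reduce to Σ zᵢ(Kᵢ−1)/(1+ψ(Kᵢ−1)) = 0.
Feasibility: ΣzᵢKᵢ = 1.251, Σzᵢ/Kᵢ = 1.877 — both > 1, two phases present.
Newton–Raphson from ψ = 0.61:
  ψ = 0.610: g = -0.2840, g' = -0.975 → ψ = 0.319
  ψ = 0.319: g = -0.0336, g' = -0.809 → ψ = 0.277
Converged at ψ = 0.277.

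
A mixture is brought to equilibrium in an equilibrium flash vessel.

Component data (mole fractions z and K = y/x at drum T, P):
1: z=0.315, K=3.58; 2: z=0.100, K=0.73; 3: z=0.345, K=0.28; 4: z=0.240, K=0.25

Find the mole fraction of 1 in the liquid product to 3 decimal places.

Rachford–Rice: g(ψ) = Σ zᵢ(Kᵢ−1)/(1+ψ(Kᵢ−1)) = 0.
g(0) = ΣzᵢKᵢ − 1 = 0.357 and g(1) = 1 − Σzᵢ/Kᵢ = -1.417, so a root lies in (0, 1).
Iterate (Newton) starting at ψ = 0.39:
  ψ = 0.390: g = -0.2249, g' = -1.146 → ψ = 0.194
  ψ = 0.194: g = 0.0142, g' = -1.367 → ψ = 0.204
Converged at ψ = 0.204.
Compositions from xᵢ = zᵢ/(1+ψ(Kᵢ−1)), yᵢ = Kᵢxᵢ:
  1: x = 0.206, y = 0.739
  2: x = 0.106, y = 0.077
  3: x = 0.404, y = 0.113
  4: x = 0.283, y = 0.071

x_1 = 0.206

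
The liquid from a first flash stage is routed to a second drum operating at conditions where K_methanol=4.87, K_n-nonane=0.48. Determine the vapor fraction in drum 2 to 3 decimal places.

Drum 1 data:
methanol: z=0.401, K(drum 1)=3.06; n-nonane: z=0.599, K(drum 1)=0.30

V/F (drum 2) = 0.295

Drum 1:
Newton iteration, ψ₁⁰ = 0.39:
  ψ₁ = 0.390: g = -0.1187, g' = -1.079 → ψ₁ = 0.280
  ψ₁ = 0.280: g = 0.0024, g' = -1.139 → ψ₁ = 0.282
Converged at ψ₁ = 0.282.
Drum-1 compositions:
  methanol: x = 0.254, y = 0.776
  n-nonane: x = 0.746, y = 0.224
Drum-2 feed = drum-1 liquid: z₂ = (0.2536, 0.7464).
Drum 2:
Let ψ₂ = V/F and solve Σ zᵢ(Kᵢ−1)/(1+ψ₂(Kᵢ−1)) = 0.
Check two-phase: ΣzᵢKᵢ = 1.593 > 1 and Σzᵢ/Kᵢ = 1.607 > 1, so g(0) = 0.593 > 0 and g(1) = -0.607 < 0.
Binary case is linear: z₁(K₁−1)(1+ψ₂(K₂−1)) + z₂(K₂−1)(1+ψ₂(K₁−1)) = 0
⇒ ψ₂ = [z₁(K₁−1)+z₂(K₂−1)] / [−(K₁−1)(K₂−1)] = 0.5934/2.0124 = 0.295
  methanol: x = 0.118, y = 0.577
  n-nonane: x = 0.882, y = 0.423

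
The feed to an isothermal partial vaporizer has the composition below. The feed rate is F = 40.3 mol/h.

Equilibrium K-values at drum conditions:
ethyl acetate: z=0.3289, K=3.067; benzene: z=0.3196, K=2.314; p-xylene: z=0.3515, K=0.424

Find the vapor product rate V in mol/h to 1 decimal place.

V = 36.8 mol/h

Material balance + equilibrium reduce to Σ zᵢ(Kᵢ−1)/(1+ψ(Kᵢ−1)) = 0.
Check two-phase: ΣzᵢKᵢ = 1.8973 > 1 and Σzᵢ/Kᵢ = 1.0744 > 1, so g(0) = 0.8973 > 0 and g(1) = -0.0744 < 0.
Newton iteration, ψ⁰ = 0.69:
  ψ = 0.6900: g = 0.16445, g' = -0.7117 → ψ = 0.9211
  ψ = 0.9211: g = -0.00715, g' = -0.8087 → ψ = 0.9122
Converged at ψ = 0.9122.
Then V = ψ·F = 0.9122·40.3 = 36.8 mol/h and L = F − V = 3.5 mol/h.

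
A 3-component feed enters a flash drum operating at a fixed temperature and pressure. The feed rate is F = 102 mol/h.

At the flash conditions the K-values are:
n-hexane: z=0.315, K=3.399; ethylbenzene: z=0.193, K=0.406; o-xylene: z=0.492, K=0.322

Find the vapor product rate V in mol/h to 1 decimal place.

V = 20.0 mol/h

Rachford–Rice: g(V/F) = Σ zᵢ(Kᵢ−1)/(1+V/F(Kᵢ−1)) = 0.
Feasibility: ΣzᵢKᵢ = 1.307, Σzᵢ/Kᵢ = 2.096 — both > 1, two phases present.
Newton–Raphson from V/F = 0.37:
  V/F = 0.370: g = -0.1919, g' = -1.024 → V/F = 0.183
  V/F = 0.183: g = 0.0162, g' = -1.257 → V/F = 0.195
  V/F = 0.195: g = 0.0002, g' = -1.228 → V/F = 0.196
Converged at V/F = 0.196.
Then V = V/F·F = 0.1956·102 = 20.0 mol/h and L = F − V = 82.0 mol/h.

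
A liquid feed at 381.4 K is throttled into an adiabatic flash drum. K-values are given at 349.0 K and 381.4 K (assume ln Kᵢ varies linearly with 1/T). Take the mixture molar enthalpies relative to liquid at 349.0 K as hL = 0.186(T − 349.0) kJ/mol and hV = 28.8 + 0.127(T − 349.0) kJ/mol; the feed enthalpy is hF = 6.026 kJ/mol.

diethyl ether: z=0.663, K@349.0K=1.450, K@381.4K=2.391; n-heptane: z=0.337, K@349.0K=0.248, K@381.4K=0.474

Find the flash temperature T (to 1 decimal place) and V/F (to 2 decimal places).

T = 350.5 K, V/F = 0.20

Adiabatic flash: solve Rachford–Rice at each trial T, then check hF = ψ·hV(T) + (1−ψ)·hL(T).
  T = 349.0 K: K = (1.450, 0.248), RR gives ψ = 0.133, H_out = 3.823 kJ/mol
  T = 381.4 K: K = (2.391, 0.474), RR gives ψ = 1.000, H_out = 32.915 kJ/mol
  T = 365.2 K: K = (1.883, 0.348), RR gives ψ = 0.635, H_out = 20.689 kJ/mol
  T = 357.1 K: K = (1.657, 0.295), RR gives ψ = 0.427, H_out = 13.611 kJ/mol
  T = 353.1 K: K = (1.553, 0.271), RR gives ψ = 0.300, H_out = 9.318 kJ/mol
  T = 351.1 K: K = (1.502, 0.260), RR gives ψ = 0.224, H_out = 6.816 kJ/mol
Linear interpolation between T = 349.0 (H_out = 3.823) and T = 351.1 (H_out = 6.816) on hF = 6.026 gives T ≈ 350.5 K, at which ψ = 0.20.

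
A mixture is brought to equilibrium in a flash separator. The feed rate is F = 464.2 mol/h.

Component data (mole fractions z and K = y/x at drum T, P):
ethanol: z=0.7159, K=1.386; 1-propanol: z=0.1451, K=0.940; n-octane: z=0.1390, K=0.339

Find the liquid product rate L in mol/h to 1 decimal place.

L = 83.4 mol/h

Material balance + equilibrium reduce to Σ zᵢ(Kᵢ−1)/(1+V/F(Kᵢ−1)) = 0.
g(0) = ΣzᵢKᵢ − 1 = 0.1758 and g(1) = 1 − Σzᵢ/Kᵢ = -0.0809, so a root lies in (0, 1).
Newton iteration, V/F⁰ = 0.43:
  V/F = 0.4300: g = 0.09970, g' = -0.1976 → V/F = 0.9347
  V/F = 0.9347: g = -0.04656, g' = -0.4740 → V/F = 0.8364
  V/F = 0.8364: g = -0.00577, g' = -0.3653 → V/F = 0.8207
  V/F = 0.8207: g = -0.00011, g' = -0.3522 → V/F = 0.8204
Converged at V/F = 0.8204.
Then V = V/F·F = 0.8204·464.2 = 380.8 mol/h and L = F − V = 83.4 mol/h.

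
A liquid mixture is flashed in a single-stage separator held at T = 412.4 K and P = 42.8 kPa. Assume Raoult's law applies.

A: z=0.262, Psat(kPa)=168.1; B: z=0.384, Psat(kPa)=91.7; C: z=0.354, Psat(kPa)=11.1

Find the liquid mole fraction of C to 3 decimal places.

Raoult's law: Kᵢ = Pᵢˢᵃᵗ/P = Pᵢˢᵃᵗ/42.8.
  K_A = 168.1/42.8 = 3.92757, K_B = 91.7/42.8 = 2.14252, K_C = 11.1/42.8 = 0.25935
Material balance + equilibrium reduce to Σ zᵢ(Kᵢ−1)/(1+ψ(Kᵢ−1)) = 0.
Check two-phase: ΣzᵢKᵢ = 1.944 > 1 and Σzᵢ/Kᵢ = 1.611 > 1, so g(0) = 0.944 > 0 and g(1) = -0.611 < 0.
Iterate (Newton) starting at ψ = 0.5:
  ψ = 0.500: g = 0.1741, g' = -1.063 → ψ = 0.664
  ψ = 0.664: g = -0.0057, g' = -1.173 → ψ = 0.659
Converged at ψ = 0.659.
Compositions from xᵢ = zᵢ/(1+ψ(Kᵢ−1)), yᵢ = Kᵢxᵢ:
  A: x = 0.089, y = 0.351
  B: x = 0.219, y = 0.469
  C: x = 0.691, y = 0.179

x_C = 0.691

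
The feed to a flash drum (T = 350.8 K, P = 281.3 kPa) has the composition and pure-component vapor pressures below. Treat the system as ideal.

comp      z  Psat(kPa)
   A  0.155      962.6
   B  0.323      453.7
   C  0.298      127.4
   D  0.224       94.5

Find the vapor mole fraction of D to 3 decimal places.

Raoult's law: Kᵢ = Pᵢˢᵃᵗ/P = Pᵢˢᵃᵗ/281.3.
  K_A = 962.6/281.3 = 3.42197, K_B = 453.7/281.3 = 1.61287, K_C = 127.4/281.3 = 0.45290, K_D = 94.5/281.3 = 0.33594
Rachford–Rice: g(V/F) = Σ zᵢ(Kᵢ−1)/(1+V/F(Kᵢ−1)) = 0.
Check two-phase: ΣzᵢKᵢ = 1.262 > 1 and Σzᵢ/Kᵢ = 1.570 > 1, so g(0) = 0.262 > 0 and g(1) = -0.570 < 0.
Iterate (Newton) starting at V/F = 0.67:
  V/F = 0.670: g = -0.2419, g' = -0.736 → V/F = 0.341
  V/F = 0.341: g = -0.0236, g' = -0.655 → V/F = 0.305
  V/F = 0.305: g = 0.0003, g' = -0.671 → V/F = 0.306
Converged at V/F = 0.306.
Compositions from xᵢ = zᵢ/(1+V/F(Kᵢ−1)), yᵢ = Kᵢxᵢ:
  A: x = 0.089, y = 0.305
  B: x = 0.272, y = 0.439
  C: x = 0.358, y = 0.162
  D: x = 0.281, y = 0.094

y_D = 0.094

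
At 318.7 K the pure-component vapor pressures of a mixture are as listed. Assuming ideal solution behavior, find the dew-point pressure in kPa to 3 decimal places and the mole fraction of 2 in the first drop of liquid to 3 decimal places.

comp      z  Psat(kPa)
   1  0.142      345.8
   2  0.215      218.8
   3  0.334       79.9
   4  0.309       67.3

At the dew point ψ → 1, so Σzᵢ/Kᵢ = 1 with Kᵢ = Pᵢˢᵃᵗ/P ⇒ 1/P = Σzᵢ/Pᵢˢᵃᵗ.
1/P = 0.142/345.8 + 0.215/218.8 + 0.334/79.9 + 0.309/67.3 = 0.010165 ⇒ P = 98.378 kPa
xᵢ = zᵢP/Pᵢˢᵃᵗ ⇒ x_2 = 0.215·98.378/218.8 = 0.097

Pdew = 98.378 kPa, x_2 = 0.097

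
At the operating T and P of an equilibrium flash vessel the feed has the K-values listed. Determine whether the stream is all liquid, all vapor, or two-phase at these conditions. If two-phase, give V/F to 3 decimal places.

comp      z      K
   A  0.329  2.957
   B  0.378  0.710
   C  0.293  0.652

two-phase, V/F = 0.698

ΣzᵢKᵢ = 1.432; Σzᵢ/Kᵢ = 1.093.
Both exceed 1, so a two-phase solution exists.
Material balance + equilibrium reduce to Σ zᵢ(Kᵢ−1)/(1+ψ(Kᵢ−1)) = 0.
Iterate (Newton) starting at ψ = 0.5:
  ψ = 0.500: g = 0.0738, g' = -0.417 → ψ = 0.677
  ψ = 0.677: g = 0.0072, g' = -0.343 → ψ = 0.698
Converged at ψ = 0.698.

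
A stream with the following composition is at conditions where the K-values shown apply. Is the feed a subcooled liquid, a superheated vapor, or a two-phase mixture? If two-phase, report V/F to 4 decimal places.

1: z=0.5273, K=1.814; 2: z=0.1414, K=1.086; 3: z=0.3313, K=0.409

two-phase, V/F = 0.5921

ΣzᵢKᵢ = 1.2456; Σzᵢ/Kᵢ = 1.2309.
Both exceed 1, so a two-phase solution exists.
Newton–Raphson from ψ = 0.37:
  ψ = 0.3700: g = 0.09106, g' = -0.3969 → ψ = 0.5994
  ψ = 0.5994: g = -0.00319, g' = -0.4363 → ψ = 0.5921
Converged at ψ = 0.5921.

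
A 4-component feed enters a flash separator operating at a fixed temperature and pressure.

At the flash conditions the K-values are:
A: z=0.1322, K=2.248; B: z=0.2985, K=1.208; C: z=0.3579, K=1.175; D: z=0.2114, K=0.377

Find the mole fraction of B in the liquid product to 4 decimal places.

Let ψ = V/F and solve Σ zᵢ(Kᵢ−1)/(1+ψ(Kᵢ−1)) = 0.
Check two-phase: ΣzᵢKᵢ = 1.1580 > 1 and Σzᵢ/Kᵢ = 1.1712 > 1, so g(0) = 0.1580 > 0 and g(1) = -0.1712 < 0.
Newton iteration, ψ⁰ = 0.44:
  ψ = 0.4400: g = 0.04010, g' = -0.2618 → ψ = 0.5932
  ψ = 0.5932: g = -0.00208, g' = -0.2936 → ψ = 0.5861
  ψ = 0.5861: g = -0.00001, g' = -0.2915 → ψ = 0.5860
Converged at ψ = 0.5860.
Compositions from xᵢ = zᵢ/(1+ψ(Kᵢ−1)), yᵢ = Kᵢxᵢ:
  A: x = 0.0764, y = 0.1716
  B: x = 0.2661, y = 0.3214
  C: x = 0.3246, y = 0.3814
  D: x = 0.3330, y = 0.1255

x_B = 0.2661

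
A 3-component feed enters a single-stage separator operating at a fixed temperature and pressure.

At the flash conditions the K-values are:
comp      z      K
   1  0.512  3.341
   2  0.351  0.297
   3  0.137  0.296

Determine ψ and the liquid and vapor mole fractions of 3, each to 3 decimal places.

Material balance + equilibrium reduce to Σ zᵢ(Kᵢ−1)/(1+ψ(Kᵢ−1)) = 0.
Feasibility: ΣzᵢKᵢ = 1.855, Σzᵢ/Kᵢ = 1.798 — both > 1, two phases present.
Iterate (Newton) starting at ψ = 0.33:
  ψ = 0.330: g = 0.2293, g' = -1.302 → ψ = 0.506
  ψ = 0.506: g = 0.0158, g' = -1.170 → ψ = 0.520
Converged at ψ = 0.520.
Compositions from xᵢ = zᵢ/(1+ψ(Kᵢ−1)), yᵢ = Kᵢxᵢ:
  1: x = 0.231, y = 0.772
  2: x = 0.553, y = 0.164
  3: x = 0.216, y = 0.064

ψ = 0.520, x_3 = 0.216, y_3 = 0.064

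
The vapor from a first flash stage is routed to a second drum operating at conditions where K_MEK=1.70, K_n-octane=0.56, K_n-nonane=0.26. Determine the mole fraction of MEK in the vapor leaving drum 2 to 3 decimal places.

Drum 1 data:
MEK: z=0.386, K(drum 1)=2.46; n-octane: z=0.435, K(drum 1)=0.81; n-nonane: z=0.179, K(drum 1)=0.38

y_MEK (drum 2) = 0.717

Drum 1:
Material balance + equilibrium reduce to Σ zᵢ(Kᵢ−1)/(1+ψ₁(Kᵢ−1)) = 0.
Feasibility: ΣzᵢKᵢ = 1.370, Σzᵢ/Kᵢ = 1.165 — both > 1, two phases present.
Iterate (Newton) starting at ψ₁ = 0.49:
  ψ₁ = 0.490: g = 0.0780, g' = -0.441 → ψ₁ = 0.667
  ψ₁ = 0.667: g = 0.0016, g' = -0.432 → ψ₁ = 0.671
Converged at ψ₁ = 0.671.
Drum-1 compositions:
  MEK: x = 0.195, y = 0.480
  n-octane: x = 0.499, y = 0.404
  n-nonane: x = 0.306, y = 0.116
Drum-2 feed = drum-1 vapor: z₂ = (0.4797, 0.4038, 0.1165).
Drum 2:
Material balance + equilibrium reduce to Σ zᵢ(Kᵢ−1)/(1+ψ₂(Kᵢ−1)) = 0.
g(0) = ΣzᵢKᵢ − 1 = 0.072 and g(1) = 1 − Σzᵢ/Kᵢ = -0.451, so a root lies in (0, 1).
Newton–Raphson from ψ₂ = 0.41:
  ψ₂ = 0.410: g = -0.0796, g' = -0.390 → ψ₂ = 0.206
  ψ₂ = 0.206: g = -0.0035, g' = -0.363 → ψ₂ = 0.196
Converged at ψ₂ = 0.196.
  MEK: x = 0.422, y = 0.717
  n-octane: x = 0.442, y = 0.247
  n-nonane: x = 0.136, y = 0.035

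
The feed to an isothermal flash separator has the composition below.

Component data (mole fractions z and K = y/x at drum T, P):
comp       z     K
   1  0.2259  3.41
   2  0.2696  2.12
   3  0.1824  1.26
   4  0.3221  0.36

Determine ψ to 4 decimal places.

ψ = 0.7517

Rachford–Rice: g(ψ) = Σ zᵢ(Kᵢ−1)/(1+ψ(Kᵢ−1)) = 0.
g(0) = ΣzᵢKᵢ − 1 = 0.6877 and g(1) = 1 − Σzᵢ/Kᵢ = -0.2329, so a root lies in (0, 1).
Newton–Raphson from ψ = 0.54:
  ψ = 0.5400: g = 0.15129, g' = -0.6966 → ψ = 0.7572
  ψ = 0.7572: g = -0.00422, g' = -0.7687 → ψ = 0.7517
Converged at ψ = 0.7517.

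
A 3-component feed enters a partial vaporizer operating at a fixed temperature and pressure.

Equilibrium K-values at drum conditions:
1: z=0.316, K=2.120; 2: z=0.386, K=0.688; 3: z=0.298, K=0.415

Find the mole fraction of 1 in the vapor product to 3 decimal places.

Newton–Raphson from ψ = 0.51:
  ψ = 0.510: g = -0.1664, g' = -0.421 → ψ = 0.115
  ψ = 0.115: g = 0.0019, g' = -0.469 → ψ = 0.119
Converged at ψ = 0.119.
Compositions from xᵢ = zᵢ/(1+ψ(Kᵢ−1)), yᵢ = Kᵢxᵢ:
  1: x = 0.279, y = 0.591
  2: x = 0.401, y = 0.276
  3: x = 0.320, y = 0.133

y_1 = 0.591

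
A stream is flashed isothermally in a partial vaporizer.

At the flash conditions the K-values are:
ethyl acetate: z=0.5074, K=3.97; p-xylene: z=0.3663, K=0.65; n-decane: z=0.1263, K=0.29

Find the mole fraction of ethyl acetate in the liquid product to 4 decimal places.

Material balance + equilibrium reduce to Σ zᵢ(Kᵢ−1)/(1+V/F(Kᵢ−1)) = 0.
Feasibility: ΣzᵢKᵢ = 2.2891, Σzᵢ/Kᵢ = 1.1269 — both > 1, two phases present.
Newton iteration, V/F⁰ = 0.56:
  V/F = 0.5600: g = 0.25753, g' = -0.8759 → V/F = 0.8540
  V/F = 0.8540: g = 0.01546, g' = -0.8600 → V/F = 0.8720
  V/F = 0.8720: g = -0.00017, g' = -0.8791 → V/F = 0.8718
Converged at V/F = 0.8718.
Compositions from xᵢ = zᵢ/(1+V/F(Kᵢ−1)), yᵢ = Kᵢxᵢ:
  ethyl acetate: x = 0.1414, y = 0.5612
  p-xylene: x = 0.5272, y = 0.3426
  n-decane: x = 0.3315, y = 0.0961

x_ethyl acetate = 0.1414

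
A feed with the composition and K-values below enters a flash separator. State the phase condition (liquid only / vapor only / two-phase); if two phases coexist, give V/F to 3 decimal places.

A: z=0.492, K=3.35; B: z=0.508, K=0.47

two-phase, V/F = 0.712

ΣzᵢKᵢ = 1.887; Σzᵢ/Kᵢ = 1.228.
Both exceed 1, so a two-phase solution exists.
Material balance + equilibrium reduce to Σ zᵢ(Kᵢ−1)/(1+ψ(Kᵢ−1)) = 0.
Binary case is linear: z₁(K₁−1)(1+ψ(K₂−1)) + z₂(K₂−1)(1+ψ(K₁−1)) = 0
⇒ ψ = [z₁(K₁−1)+z₂(K₂−1)] / [−(K₁−1)(K₂−1)] = 0.8870/1.2455 = 0.712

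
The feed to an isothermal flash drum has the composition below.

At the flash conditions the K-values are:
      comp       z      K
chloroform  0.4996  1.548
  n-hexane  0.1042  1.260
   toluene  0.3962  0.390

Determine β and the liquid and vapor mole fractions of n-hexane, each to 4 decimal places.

Newton–Raphson from β = 0.49:
  β = 0.4900: g = -0.10486, g' = -0.3987 → β = 0.2270
  β = 0.2270: g = -0.01145, g' = -0.3236 → β = 0.1916
  β = 0.1916: g = -0.00010, g' = -0.3183 → β = 0.1913
Converged at β = 0.1913.
Compositions from xᵢ = zᵢ/(1+β(Kᵢ−1)), yᵢ = Kᵢxᵢ:
  chloroform: x = 0.4522, y = 0.7000
  n-hexane: x = 0.0993, y = 0.1251
  toluene: x = 0.4485, y = 0.1749

β = 0.1913, x_n-hexane = 0.0993, y_n-hexane = 0.1251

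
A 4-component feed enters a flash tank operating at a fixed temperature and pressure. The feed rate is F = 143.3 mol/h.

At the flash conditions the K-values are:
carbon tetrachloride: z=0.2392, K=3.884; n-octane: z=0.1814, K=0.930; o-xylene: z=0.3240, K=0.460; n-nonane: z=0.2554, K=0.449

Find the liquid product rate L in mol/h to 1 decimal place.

L = 103.8 mol/h

Material balance + equilibrium reduce to Σ zᵢ(Kᵢ−1)/(1+ψ(Kᵢ−1)) = 0.
Feasibility: ΣzᵢKᵢ = 1.3615, Σzᵢ/Kᵢ = 1.5298 — both > 1, two phases present.
Newton–Raphson from ψ = 0.53:
  ψ = 0.5300: g = -0.18424, g' = -0.6523 → ψ = 0.2475
  ψ = 0.2475: g = 0.02468, g' = -0.9081 → ψ = 0.2747
  ψ = 0.2747: g = 0.00070, g' = -0.8582 → ψ = 0.2755
Converged at ψ = 0.2755.
Then V = ψ·F = 0.2755·143.3 = 39.5 mol/h and L = F − V = 103.8 mol/h.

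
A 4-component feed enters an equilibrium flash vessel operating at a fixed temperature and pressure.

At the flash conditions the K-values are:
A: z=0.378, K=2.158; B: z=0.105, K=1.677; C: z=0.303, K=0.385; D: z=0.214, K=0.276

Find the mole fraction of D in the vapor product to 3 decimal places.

Newton iteration, ψ⁰ = 0.64:
  ψ = 0.640: g = -0.2950, g' = -0.892 → ψ = 0.309
  ψ = 0.309: g = -0.0486, g' = -0.669 → ψ = 0.236
Converged at ψ = 0.236.
Compositions from xᵢ = zᵢ/(1+ψ(Kᵢ−1)), yᵢ = Kᵢxᵢ:
  A: x = 0.297, y = 0.640
  B: x = 0.091, y = 0.152
  C: x = 0.355, y = 0.136
  D: x = 0.258, y = 0.071

y_D = 0.071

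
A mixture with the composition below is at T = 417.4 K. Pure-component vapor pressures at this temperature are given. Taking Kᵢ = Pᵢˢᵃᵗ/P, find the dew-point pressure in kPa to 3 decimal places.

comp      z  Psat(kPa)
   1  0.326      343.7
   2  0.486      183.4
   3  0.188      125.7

At the dew point ψ → 1, so Σzᵢ/Kᵢ = 1 with Kᵢ = Pᵢˢᵃᵗ/P ⇒ 1/P = Σzᵢ/Pᵢˢᵃᵗ.
1/P = 0.326/343.7 + 0.486/183.4 + 0.188/125.7 = 0.005094 ⇒ P = 196.307 kPa

Pdew = 196.307 kPa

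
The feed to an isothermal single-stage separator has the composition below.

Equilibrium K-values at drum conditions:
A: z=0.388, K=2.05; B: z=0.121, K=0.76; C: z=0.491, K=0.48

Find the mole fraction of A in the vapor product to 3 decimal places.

Material balance + equilibrium reduce to Σ zᵢ(Kᵢ−1)/(1+β(Kᵢ−1)) = 0.
Check two-phase: ΣzᵢKᵢ = 1.123 > 1 and Σzᵢ/Kᵢ = 1.371 > 1, so g(0) = 0.123 > 0 and g(1) = -0.371 < 0.
Iterate (Newton) starting at β = 0.5:
  β = 0.500: g = -0.1109, g' = -0.435 → β = 0.245
  β = 0.245: g = 0.0004, g' = -0.453 → β = 0.246
Converged at β = 0.246.
Compositions from xᵢ = zᵢ/(1+β(Kᵢ−1)), yᵢ = Kᵢxᵢ:
  A: x = 0.308, y = 0.632
  B: x = 0.129, y = 0.098
  C: x = 0.563, y = 0.270

y_A = 0.632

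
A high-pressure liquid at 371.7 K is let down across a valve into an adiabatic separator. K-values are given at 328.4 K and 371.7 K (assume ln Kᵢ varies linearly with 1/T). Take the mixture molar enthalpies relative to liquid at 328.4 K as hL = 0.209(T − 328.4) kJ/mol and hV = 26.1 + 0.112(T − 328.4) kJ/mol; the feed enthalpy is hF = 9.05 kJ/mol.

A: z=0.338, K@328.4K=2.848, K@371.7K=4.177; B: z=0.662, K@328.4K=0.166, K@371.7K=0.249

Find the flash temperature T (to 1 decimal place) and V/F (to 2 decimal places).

Adiabatic flash: solve Rachford–Rice at each trial T, then check hF = ψ·hV(T) + (1−ψ)·hL(T).
  T = 328.4 K: K = (2.848, 0.166), RR gives ψ = 0.047, H_out = 1.228 kJ/mol
  T = 371.7 K: K = (4.177, 0.249), RR gives ψ = 0.242, H_out = 14.343 kJ/mol
  T = 350.0 K: K = (3.489, 0.206), RR gives ψ = 0.160, H_out = 8.345 kJ/mol
  T = 360.9 K: K = (3.829, 0.227), RR gives ψ = 0.203, H_out = 11.459 kJ/mol
  T = 355.4 K: K = (3.656, 0.216), RR gives ψ = 0.182, H_out = 9.917 kJ/mol
  T = 352.7 K: K = (3.572, 0.211), RR gives ψ = 0.171, H_out = 9.139 kJ/mol
  T = 351.4 K: K = (3.532, 0.208), RR gives ψ = 0.166, H_out = 8.758 kJ/mol
Linear interpolation between T = 351.4 (H_out = 8.758) and T = 352.7 (H_out = 9.139) on hF = 9.05 gives T ≈ 352.4 K, at which ψ = 0.17.

T = 352.4 K, V/F = 0.17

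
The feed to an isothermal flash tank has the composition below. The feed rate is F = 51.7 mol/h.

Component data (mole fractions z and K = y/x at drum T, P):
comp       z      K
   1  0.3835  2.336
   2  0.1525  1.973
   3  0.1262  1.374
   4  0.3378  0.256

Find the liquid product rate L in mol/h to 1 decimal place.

Newton iteration, ψ⁰ = 0.65:
  ψ = 0.6500: g = -0.08360, g' = -0.9629 → ψ = 0.5632
  ψ = 0.5632: g = -0.00536, g' = -0.8491 → ψ = 0.5569
  ψ = 0.5569: g = -0.00002, g' = -0.8430 → ψ = 0.5568
Converged at ψ = 0.5568.
Then V = ψ·F = 0.5568·51.7 = 28.8 mol/h and L = F − V = 22.9 mol/h.

L = 22.9 mol/h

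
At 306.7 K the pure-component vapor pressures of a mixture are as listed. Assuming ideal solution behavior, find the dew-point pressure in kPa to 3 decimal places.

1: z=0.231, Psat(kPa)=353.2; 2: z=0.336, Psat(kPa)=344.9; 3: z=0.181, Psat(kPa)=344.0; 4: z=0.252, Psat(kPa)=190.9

Pdew = 287.816 kPa

At the dew point ψ → 1, so Σzᵢ/Kᵢ = 1 with Kᵢ = Pᵢˢᵃᵗ/P ⇒ 1/P = Σzᵢ/Pᵢˢᵃᵗ.
1/P = 0.231/353.2 + 0.336/344.9 + 0.181/344.0 + 0.252/190.9 = 0.003474 ⇒ P = 287.816 kPa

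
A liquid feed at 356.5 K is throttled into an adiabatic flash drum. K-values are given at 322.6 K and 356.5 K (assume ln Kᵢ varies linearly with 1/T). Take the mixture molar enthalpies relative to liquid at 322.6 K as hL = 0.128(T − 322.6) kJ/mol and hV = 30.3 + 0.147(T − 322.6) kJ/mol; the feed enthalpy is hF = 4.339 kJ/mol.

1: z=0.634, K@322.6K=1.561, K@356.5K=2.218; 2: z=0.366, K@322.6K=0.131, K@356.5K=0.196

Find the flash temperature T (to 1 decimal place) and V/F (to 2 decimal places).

T = 325.2 K, V/F = 0.13

Adiabatic flash: solve Rachford–Rice at each trial T, then check hF = ψ·hV(T) + (1−ψ)·hL(T).
  T = 322.6 K: K = (1.561, 0.131), RR gives ψ = 0.077, H_out = 2.338 kJ/mol
  T = 356.5 K: K = (2.218, 0.196), RR gives ψ = 0.488, H_out = 19.442 kJ/mol
  T = 339.6 K: K = (1.878, 0.162), RR gives ψ = 0.340, H_out = 12.579 kJ/mol
  T = 331.1 K: K = (1.716, 0.146), RR gives ψ = 0.231, H_out = 8.139 kJ/mol
  T = 326.9 K: K = (1.639, 0.139), RR gives ψ = 0.163, H_out = 5.500 kJ/mol
  T = 324.8 K: K = (1.601, 0.135), RR gives ψ = 0.123, H_out = 4.024 kJ/mol
Linear interpolation between T = 324.8 (H_out = 4.024) and T = 326.9 (H_out = 5.500) on hF = 4.339 gives T ≈ 325.2 K, at which ψ = 0.13.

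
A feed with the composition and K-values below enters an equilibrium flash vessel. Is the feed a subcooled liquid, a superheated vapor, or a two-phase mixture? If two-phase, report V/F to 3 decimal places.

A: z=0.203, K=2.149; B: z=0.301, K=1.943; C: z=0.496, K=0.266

ΣzᵢKᵢ = 1.153; Σzᵢ/Kᵢ = 2.114.
Both exceed 1, so a two-phase solution exists.
Material balance + equilibrium reduce to Σ zᵢ(Kᵢ−1)/(1+ψ(Kᵢ−1)) = 0.
Newton iteration, ψ⁰ = 0.5:
  ψ = 0.500: g = -0.2341, g' = -0.899 → ψ = 0.239
  ψ = 0.239: g = -0.0272, g' = -0.736 → ψ = 0.202
Converged at ψ = 0.202.

two-phase, V/F = 0.202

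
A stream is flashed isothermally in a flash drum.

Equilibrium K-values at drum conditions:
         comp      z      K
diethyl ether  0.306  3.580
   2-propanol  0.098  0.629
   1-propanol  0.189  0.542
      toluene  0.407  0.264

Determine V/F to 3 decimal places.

Newton iteration, V/F⁰ = 0.34:
  V/F = 0.340: g = -0.1231, g' = -1.043 → V/F = 0.222
  V/F = 0.222: g = 0.0079, g' = -1.204 → V/F = 0.229
Converged at V/F = 0.229.

V/F = 0.229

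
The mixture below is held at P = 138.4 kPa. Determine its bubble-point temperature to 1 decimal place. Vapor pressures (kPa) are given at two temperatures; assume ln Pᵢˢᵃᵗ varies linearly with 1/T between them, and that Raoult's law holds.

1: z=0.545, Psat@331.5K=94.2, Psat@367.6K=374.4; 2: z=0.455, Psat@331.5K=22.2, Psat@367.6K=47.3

T = 353.3 K

Bubble-point temperature: ΣzᵢPᵢˢᵃᵗ(T) = P. Interpolate ln Pᵢˢᵃᵗ = aᵢ + bᵢ/T.
  T = 331.5 K: ΣzᵢPᵢˢᵃᵗ = 61.44 kPa
  T = 367.6 K: ΣzᵢPᵢˢᵃᵗ = 225.57 kPa
  T = 349.6 K: ΣzᵢPᵢˢᵃᵗ = 121.32 kPa
  T = 358.6 K: ΣzᵢPᵢˢᵃᵗ = 166.54 kPa
  T = 354.1 K: ΣzᵢPᵢˢᵃᵗ = 142.39 kPa
  T = 351.9 K: ΣzᵢPᵢˢᵃᵗ = 131.72 kPa
Interpolating between 351.9 K and 354.1 K gives T ≈ 353.3 K.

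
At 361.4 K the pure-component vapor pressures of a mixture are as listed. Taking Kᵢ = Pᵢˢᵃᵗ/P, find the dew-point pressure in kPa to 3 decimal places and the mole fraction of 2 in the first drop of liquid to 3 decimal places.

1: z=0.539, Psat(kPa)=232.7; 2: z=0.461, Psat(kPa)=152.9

At the dew point ψ → 1, so Σzᵢ/Kᵢ = 1 with Kᵢ = Pᵢˢᵃᵗ/P ⇒ 1/P = Σzᵢ/Pᵢˢᵃᵗ.
1/P = 0.539/232.7 + 0.461/152.9 = 0.005331 ⇒ P = 187.570 kPa
xᵢ = zᵢP/Pᵢˢᵃᵗ ⇒ x_2 = 0.461·187.570/152.9 = 0.566

Pdew = 187.570 kPa, x_2 = 0.566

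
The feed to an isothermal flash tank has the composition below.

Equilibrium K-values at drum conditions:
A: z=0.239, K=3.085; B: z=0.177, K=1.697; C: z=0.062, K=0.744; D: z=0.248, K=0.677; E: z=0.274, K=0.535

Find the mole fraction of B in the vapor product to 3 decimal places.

Newton iteration, β⁰ = 0.5:
  β = 0.500: g = 0.0557, g' = -0.439 → β = 0.627
  β = 0.627: g = 0.0027, g' = -0.401 → β = 0.634
Converged at β = 0.634.
Compositions from xᵢ = zᵢ/(1+β(Kᵢ−1)), yᵢ = Kᵢxᵢ:
  A: x = 0.103, y = 0.318
  B: x = 0.123, y = 0.208
  C: x = 0.074, y = 0.055
  D: x = 0.312, y = 0.211
  E: x = 0.388, y = 0.208

y_B = 0.208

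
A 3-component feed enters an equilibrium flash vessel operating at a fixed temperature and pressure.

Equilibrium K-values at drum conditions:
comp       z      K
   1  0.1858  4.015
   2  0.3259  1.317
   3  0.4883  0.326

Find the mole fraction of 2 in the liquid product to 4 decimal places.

x_2 = 0.3000

Let β = V/F and solve Σ zᵢ(Kᵢ−1)/(1+β(Kᵢ−1)) = 0.
Feasibility: ΣzᵢKᵢ = 1.3344, Σzᵢ/Kᵢ = 1.7916 — both > 1, two phases present.
Newton–Raphson from β = 0.5:
  β = 0.5000: g = -0.18382, g' = -0.7977 → β = 0.2695
  β = 0.2695: g = 0.00203, g' = -0.8731 → β = 0.2719
Converged at β = 0.2719.
Compositions from xᵢ = zᵢ/(1+β(Kᵢ−1)), yᵢ = Kᵢxᵢ:
  1: x = 0.1021, y = 0.4099
  2: x = 0.3000, y = 0.3952
  3: x = 0.5979, y = 0.1949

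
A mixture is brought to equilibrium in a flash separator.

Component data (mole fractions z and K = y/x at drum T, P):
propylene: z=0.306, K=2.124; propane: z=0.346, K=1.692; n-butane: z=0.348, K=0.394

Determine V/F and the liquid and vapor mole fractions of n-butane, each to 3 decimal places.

Material balance + equilibrium reduce to Σ zᵢ(Kᵢ−1)/(1+V/F(Kᵢ−1)) = 0.
Feasibility: ΣzᵢKᵢ = 1.372, Σzᵢ/Kᵢ = 1.232 — both > 1, two phases present.
Iterate (Newton) starting at V/F = 0.33:
  V/F = 0.330: g = 0.1822, g' = -0.515 → V/F = 0.684
  V/F = 0.684: g = -0.0030, g' = -0.573 → V/F = 0.678
Converged at V/F = 0.678.
Compositions from xᵢ = zᵢ/(1+V/F(Kᵢ−1)), yᵢ = Kᵢxᵢ:
  propylene: x = 0.174, y = 0.369
  propane: x = 0.235, y = 0.398
  n-butane: x = 0.591, y = 0.233

V/F = 0.678, x_n-butane = 0.591, y_n-butane = 0.233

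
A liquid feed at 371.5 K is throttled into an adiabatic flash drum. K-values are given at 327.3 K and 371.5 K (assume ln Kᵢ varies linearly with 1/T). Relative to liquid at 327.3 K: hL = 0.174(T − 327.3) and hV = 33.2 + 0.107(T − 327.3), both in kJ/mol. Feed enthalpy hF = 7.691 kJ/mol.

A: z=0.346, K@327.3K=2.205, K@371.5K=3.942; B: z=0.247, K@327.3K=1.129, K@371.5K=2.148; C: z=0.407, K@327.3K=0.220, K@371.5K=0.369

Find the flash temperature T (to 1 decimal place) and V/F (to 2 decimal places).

Adiabatic flash: solve Rachford–Rice at each trial T, then check hF = ψ·hV(T) + (1−ψ)·hL(T).
  T = 327.3 K: K = (2.205, 1.129, 0.220), RR gives ψ = 0.187, H_out = 6.194 kJ/mol
  T = 371.5 K: K = (3.942, 2.148, 0.369), RR gives ψ = 0.732, H_out = 29.813 kJ/mol
  T = 349.4 K: K = (3.003, 1.589, 0.290), RR gives ψ = 0.512, H_out = 20.070 kJ/mol
  T = 338.4 K: K = (2.588, 1.348, 0.254), RR gives ψ = 0.373, H_out = 14.048 kJ/mol
  T = 332.9 K: K = (2.394, 1.236, 0.237), RR gives ψ = 0.289, H_out = 10.454 kJ/mol
  T = 330.1 K: K = (2.298, 1.182, 0.228), RR gives ψ = 0.240, H_out = 8.413 kJ/mol
  T = 328.7 K: K = (2.251, 1.155, 0.224), RR gives ψ = 0.214, H_out = 7.327 kJ/mol
Linear interpolation between T = 328.7 (H_out = 7.327) and T = 330.1 (H_out = 8.413) on hF = 7.691 gives T ≈ 329.2 K, at which ψ = 0.22.

T = 329.2 K, V/F = 0.22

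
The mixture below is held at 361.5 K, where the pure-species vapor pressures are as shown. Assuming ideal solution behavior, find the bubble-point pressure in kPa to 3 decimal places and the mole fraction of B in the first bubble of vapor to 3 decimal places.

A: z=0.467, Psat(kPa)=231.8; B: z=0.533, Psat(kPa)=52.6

Pbub = 136.286 kPa, y_B = 0.206

At the bubble point ψ → 0, so ΣzᵢKᵢ = 1 with Kᵢ = Pᵢˢᵃᵗ/P ⇒ P = ΣzᵢPᵢˢᵃᵗ.
P = 0.467·231.8 + 0.533·52.6 = 136.286 kPa
yᵢ = zᵢPᵢˢᵃᵗ/P ⇒ y_B = 0.533·52.6/136.286 = 0.206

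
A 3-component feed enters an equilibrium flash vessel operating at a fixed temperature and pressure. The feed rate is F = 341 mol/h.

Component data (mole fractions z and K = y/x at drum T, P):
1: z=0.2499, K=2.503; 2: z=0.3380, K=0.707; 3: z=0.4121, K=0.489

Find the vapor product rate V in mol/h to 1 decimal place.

V = 35.6 mol/h

Rachford–Rice: g(β) = Σ zᵢ(Kᵢ−1)/(1+β(Kᵢ−1)) = 0.
Check two-phase: ΣzᵢKᵢ = 1.0660 > 1 and Σzᵢ/Kᵢ = 1.4207 > 1, so g(0) = 0.0660 > 0 and g(1) = -0.4207 < 0.
Newton–Raphson from β = 0.44:
  β = 0.4400: g = -0.15927, g' = -0.4219 → β = 0.0625
  β = 0.0625: g = 0.02496, g' = -0.6167 → β = 0.1029
  β = 0.1029: g = 0.00089, g' = -0.5741 → β = 0.1045
Converged at β = 0.1045.
Then V = β·F = 0.1045·341 = 35.6 mol/h and L = F − V = 305.4 mol/h.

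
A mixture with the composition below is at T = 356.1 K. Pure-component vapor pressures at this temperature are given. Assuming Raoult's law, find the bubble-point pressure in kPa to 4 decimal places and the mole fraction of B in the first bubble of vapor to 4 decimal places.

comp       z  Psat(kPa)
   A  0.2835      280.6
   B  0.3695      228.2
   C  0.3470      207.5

Pbub = 235.8725 kPa, y_B = 0.3575

At the bubble point ψ → 0, so ΣzᵢKᵢ = 1 with Kᵢ = Pᵢˢᵃᵗ/P ⇒ P = ΣzᵢPᵢˢᵃᵗ.
P = 0.2835·280.6 + 0.3695·228.2 + 0.3470·207.5 = 235.8725 kPa
yᵢ = zᵢPᵢˢᵃᵗ/P ⇒ y_B = 0.3695·228.2/235.8725 = 0.3575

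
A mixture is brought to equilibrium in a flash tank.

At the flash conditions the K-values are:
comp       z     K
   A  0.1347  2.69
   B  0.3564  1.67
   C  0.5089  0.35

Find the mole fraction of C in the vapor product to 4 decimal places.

Let β = V/F and solve Σ zᵢ(Kᵢ−1)/(1+β(Kᵢ−1)) = 0.
Feasibility: ΣzᵢKᵢ = 1.1356, Σzᵢ/Kᵢ = 1.7175 — both > 1, two phases present.
Iterate (Newton) starting at β = 0.5:
  β = 0.5000: g = -0.18780, g' = -0.6747 → β = 0.2216
  β = 0.2216: g = -0.01294, g' = -0.6184 → β = 0.2007
  β = 0.2007: g = 0.00005, g' = -0.6232 → β = 0.2008
Converged at β = 0.2008.
Compositions from xᵢ = zᵢ/(1+β(Kᵢ−1)), yᵢ = Kᵢxᵢ:
  A: x = 0.1006, y = 0.2705
  B: x = 0.3141, y = 0.5246
  C: x = 0.5853, y = 0.2049

y_C = 0.2049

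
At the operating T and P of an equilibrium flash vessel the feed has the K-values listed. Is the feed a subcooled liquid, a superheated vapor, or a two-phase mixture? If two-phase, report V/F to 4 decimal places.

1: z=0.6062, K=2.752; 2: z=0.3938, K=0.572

superheated vapor

ΣzᵢKᵢ = 1.8935; Σzᵢ/Kᵢ = 0.9087.
Since Σzᵢ/Kᵢ < 1 the mixture is above its dew point — single vapor phase.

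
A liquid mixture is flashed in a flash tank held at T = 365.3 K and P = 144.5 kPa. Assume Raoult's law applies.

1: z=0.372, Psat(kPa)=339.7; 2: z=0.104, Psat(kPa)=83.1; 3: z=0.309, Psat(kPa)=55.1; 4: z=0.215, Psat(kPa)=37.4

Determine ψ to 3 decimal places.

ψ = 0.126

Raoult's law: Kᵢ = Pᵢˢᵃᵗ/P = Pᵢˢᵃᵗ/144.5.
  K_1 = 339.7/144.5 = 2.35087, K_2 = 83.1/144.5 = 0.57509, K_3 = 55.1/144.5 = 0.38131, K_4 = 37.4/144.5 = 0.25882
Material balance + equilibrium reduce to Σ zᵢ(Kᵢ−1)/(1+ψ(Kᵢ−1)) = 0.
g(0) = ΣzᵢKᵢ − 1 = 0.108 and g(1) = 1 − Σzᵢ/Kᵢ = -0.980, so a root lies in (0, 1).
Iterate (Newton) starting at ψ = 0.58:
  ψ = 0.580: g = -0.3546, g' = -0.898 → ψ = 0.185
  ψ = 0.185: g = -0.0465, g' = -0.766 → ψ = 0.124
  ψ = 0.124: g = 0.0010, g' = -0.801 → ψ = 0.126
Converged at ψ = 0.126.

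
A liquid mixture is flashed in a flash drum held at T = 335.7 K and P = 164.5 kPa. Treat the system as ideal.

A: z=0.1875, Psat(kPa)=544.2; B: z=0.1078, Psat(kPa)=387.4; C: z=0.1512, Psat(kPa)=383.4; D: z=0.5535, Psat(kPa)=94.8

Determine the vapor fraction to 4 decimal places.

ψ = 0.7239

Raoult's law: Kᵢ = Pᵢˢᵃᵗ/P = Pᵢˢᵃᵗ/164.5.
  K_A = 544.2/164.5 = 3.308207, K_B = 387.4/164.5 = 2.355015, K_C = 383.4/164.5 = 2.330699, K_D = 94.8/164.5 = 0.576292
Let ψ = V/F and solve Σ zᵢ(Kᵢ−1)/(1+ψ(Kᵢ−1)) = 0.
Check two-phase: ΣzᵢKᵢ = 1.5455 > 1 and Σzᵢ/Kᵢ = 1.1278 > 1, so g(0) = 0.5455 > 0 and g(1) = -0.1278 < 0.
Newton–Raphson from ψ = 0.5:
  ψ = 0.5000: g = 0.11124, g' = -0.5421 → ψ = 0.7052
  ψ = 0.7052: g = 0.00874, g' = -0.4698 → ψ = 0.7238
  ψ = 0.7238: g = 0.00003, g' = -0.4667 → ψ = 0.7239
Converged at ψ = 0.7239.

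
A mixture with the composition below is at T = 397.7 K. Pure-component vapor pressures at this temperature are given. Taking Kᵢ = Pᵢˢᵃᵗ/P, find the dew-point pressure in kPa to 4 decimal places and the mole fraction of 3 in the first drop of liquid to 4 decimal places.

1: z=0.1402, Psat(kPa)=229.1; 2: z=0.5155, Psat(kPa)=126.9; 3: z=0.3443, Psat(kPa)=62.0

Pdew = 97.7762 kPa, x_3 = 0.5430

At the dew point ψ → 1, so Σzᵢ/Kᵢ = 1 with Kᵢ = Pᵢˢᵃᵗ/P ⇒ 1/P = Σzᵢ/Pᵢˢᵃᵗ.
1/P = 0.1402/229.1 + 0.5155/126.9 + 0.3443/62.0 = 0.0102274 ⇒ P = 97.7762 kPa
xᵢ = zᵢP/Pᵢˢᵃᵗ ⇒ x_3 = 0.3443·97.7762/62.0 = 0.5430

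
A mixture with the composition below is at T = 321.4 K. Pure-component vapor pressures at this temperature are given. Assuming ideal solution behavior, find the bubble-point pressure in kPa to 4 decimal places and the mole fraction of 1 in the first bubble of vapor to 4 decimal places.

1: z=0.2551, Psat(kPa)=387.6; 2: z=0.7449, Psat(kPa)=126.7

At the bubble point ψ → 0, so ΣzᵢKᵢ = 1 with Kᵢ = Pᵢˢᵃᵗ/P ⇒ P = ΣzᵢPᵢˢᵃᵗ.
P = 0.2551·387.6 + 0.7449·126.7 = 193.2556 kPa
yᵢ = zᵢPᵢˢᵃᵗ/P ⇒ y_1 = 0.2551·387.6/193.2556 = 0.5116

Pbub = 193.2556 kPa, y_1 = 0.5116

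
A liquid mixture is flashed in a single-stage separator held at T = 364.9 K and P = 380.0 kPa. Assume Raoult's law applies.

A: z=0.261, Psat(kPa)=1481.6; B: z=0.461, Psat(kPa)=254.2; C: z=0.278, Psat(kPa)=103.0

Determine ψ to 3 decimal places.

ψ = 0.275

Raoult's law: Kᵢ = Pᵢˢᵃᵗ/P = Pᵢˢᵃᵗ/380.0.
  K_A = 1481.6/380.0 = 3.89895, K_B = 254.2/380.0 = 0.66895, K_C = 103.0/380.0 = 0.27105
Iterate (Newton) starting at ψ = 0.54:
  ψ = 0.540: g = -0.2251, g' = -0.810 → ψ = 0.262
  ψ = 0.262: g = 0.0123, g' = -0.995 → ψ = 0.274
  ψ = 0.274: g = 0.0001, g' = -0.972 → ψ = 0.275
Converged at ψ = 0.275.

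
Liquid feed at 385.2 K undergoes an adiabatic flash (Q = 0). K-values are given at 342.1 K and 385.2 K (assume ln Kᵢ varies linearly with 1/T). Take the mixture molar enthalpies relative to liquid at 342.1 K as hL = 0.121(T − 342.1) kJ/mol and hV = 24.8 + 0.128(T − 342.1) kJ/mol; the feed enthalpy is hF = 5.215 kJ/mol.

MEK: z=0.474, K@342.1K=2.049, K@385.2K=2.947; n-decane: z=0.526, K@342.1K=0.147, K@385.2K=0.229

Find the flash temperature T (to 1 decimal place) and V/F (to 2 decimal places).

Adiabatic flash: solve Rachford–Rice at each trial T, then check hF = ψ·hV(T) + (1−ψ)·hL(T).
  T = 342.1 K: K = (2.049, 0.147), RR gives ψ = 0.054, H_out = 1.346 kJ/mol
  T = 385.2 K: K = (2.947, 0.229), RR gives ψ = 0.345, H_out = 13.866 kJ/mol
  T = 363.6 K: K = (2.483, 0.186), RR gives ψ = 0.227, H_out = 8.277 kJ/mol
  T = 352.9 K: K = (2.263, 0.166), RR gives ψ = 0.152, H_out = 5.085 kJ/mol
  T = 358.2 K: K = (2.371, 0.176), RR gives ψ = 0.191, H_out = 6.715 kJ/mol
  T = 355.5 K: K = (2.316, 0.171), RR gives ψ = 0.172, H_out = 5.899 kJ/mol
  T = 354.2 K: K = (2.289, 0.168), RR gives ψ = 0.162, H_out = 5.495 kJ/mol
Linear interpolation between T = 352.9 (H_out = 5.085) and T = 354.2 (H_out = 5.495) on hF = 5.215 gives T ≈ 353.3 K, at which ψ = 0.16.

T = 353.3 K, V/F = 0.16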